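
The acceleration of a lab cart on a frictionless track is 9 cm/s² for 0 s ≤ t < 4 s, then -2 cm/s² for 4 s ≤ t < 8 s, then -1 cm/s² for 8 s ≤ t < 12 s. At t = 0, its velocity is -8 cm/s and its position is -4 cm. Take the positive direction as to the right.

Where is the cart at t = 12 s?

On each constant-a segment, Δv = aΔt and Δx = v₀Δt + ½aΔt²; chain segment to segment.
0–4 s: v starts -8 cm/s; Δx = -8·4 + ½·9·4² = 40 cm; v ends 28 cm/s.
4–8 s: v starts 28 cm/s; Δx = 28·4 + ½·-2·4² = 96 cm; v ends 20 cm/s.
8–12 s: v starts 20 cm/s; Δx = 20·4 + ½·-1·4² = 72 cm; v ends 16 cm/s.
x(12) = -4 + Σ Δx = 204 cm.

204 cm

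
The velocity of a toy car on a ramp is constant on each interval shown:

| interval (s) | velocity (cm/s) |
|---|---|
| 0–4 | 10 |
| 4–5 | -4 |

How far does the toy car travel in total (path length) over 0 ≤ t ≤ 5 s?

Total distance travelled is ∫|v| dt — sum the magnitudes of each area piece.
0–4 s: |10| × 4 = 40 cm
4–5 s: |-4| × 1 = 4 cm
Total distance = 44 cm

44 cm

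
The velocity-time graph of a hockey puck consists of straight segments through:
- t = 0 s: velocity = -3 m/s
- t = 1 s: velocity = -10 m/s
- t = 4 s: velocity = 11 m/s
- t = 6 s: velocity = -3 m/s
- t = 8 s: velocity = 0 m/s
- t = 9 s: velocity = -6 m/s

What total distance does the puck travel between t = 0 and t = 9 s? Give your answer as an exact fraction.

263/7 m

Total distance travelled is ∫|v| dt — sum the magnitudes of each area piece.
0–1 s: |½(-3 + -10)(1)| = 6.5 m
1–4 s: v = 0 at t = 17/7 s; triangle areas 50/7 + 121/14 = 221/14 m
4–6 s: v = 0 at t = 39/7 s; triangle areas 121/14 + 9/14 = 65/7 m
6–8 s: |½(-3 + 0)(2)| = 3 m
8–9 s: |½(0 + -6)(1)| = 3 m
Total distance = 263/7 m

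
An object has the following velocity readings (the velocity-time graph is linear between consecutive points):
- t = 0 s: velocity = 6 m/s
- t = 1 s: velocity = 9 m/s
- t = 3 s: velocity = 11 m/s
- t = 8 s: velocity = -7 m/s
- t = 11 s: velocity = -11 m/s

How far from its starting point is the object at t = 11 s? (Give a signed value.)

10.5 m

Displacement is the signed area under the v-t curve.
0–1 s: ½(6 + 9)(1) = 7.5 m
1–3 s: ½(9 + 11)(2) = 20 m
3–8 s: ½(11 + -7)(5) = 10 m
8–11 s: ½(-7 + -11)(3) = -27 m
Net displacement = 10.5 m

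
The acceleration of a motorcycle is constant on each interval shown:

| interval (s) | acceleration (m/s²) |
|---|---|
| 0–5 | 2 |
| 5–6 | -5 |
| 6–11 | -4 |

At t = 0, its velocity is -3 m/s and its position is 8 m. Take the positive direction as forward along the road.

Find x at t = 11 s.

-17.5 m

On each constant-a segment, Δv = aΔt and Δx = v₀Δt + ½aΔt²; chain segment to segment.
0–5 s: v starts -3 m/s; Δx = -3·5 + ½·2·5² = 10 m; v ends 7 m/s.
5–6 s: v starts 7 m/s; Δx = 7·1 + ½·-5·1² = 4.5 m; v ends 2 m/s.
6–11 s: v starts 2 m/s; Δx = 2·5 + ½·-4·5² = -40 m; v ends -18 m/s.
x(11) = 8 + Σ Δx = -17.5 m.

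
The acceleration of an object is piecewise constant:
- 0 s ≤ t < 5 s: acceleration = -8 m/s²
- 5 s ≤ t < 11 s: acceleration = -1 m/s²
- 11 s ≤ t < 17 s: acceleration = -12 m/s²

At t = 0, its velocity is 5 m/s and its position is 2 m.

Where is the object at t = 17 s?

-763 m

On each constant-a segment, Δv = aΔt and Δx = v₀Δt + ½aΔt²; chain segment to segment.
0–5 s: v starts 5 m/s; Δx = 5·5 + ½·-8·5² = -75 m; v ends -35 m/s.
5–11 s: v starts -35 m/s; Δx = -35·6 + ½·-1·6² = -228 m; v ends -41 m/s.
11–17 s: v starts -41 m/s; Δx = -41·6 + ½·-12·6² = -462 m; v ends -113 m/s.
x(17) = 2 + Σ Δx = -763 m.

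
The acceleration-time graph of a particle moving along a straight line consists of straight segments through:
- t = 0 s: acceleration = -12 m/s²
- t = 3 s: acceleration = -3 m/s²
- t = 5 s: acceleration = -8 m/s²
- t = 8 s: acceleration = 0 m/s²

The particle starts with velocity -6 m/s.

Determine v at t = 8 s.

-51.5 m/s

Δv equals the area under the a-t graph; then v = v₀ + Δv.
0–3 s: ½(-12 + -3)(3) = -22.5 m/s
3–5 s: ½(-3 + -8)(2) = -11 m/s
5–8 s: ½(-8 + 0)(3) = -12 m/s
Δv = -45.5 m/s, so v(8) = -6 + (-45.5) = -51.5 m/s.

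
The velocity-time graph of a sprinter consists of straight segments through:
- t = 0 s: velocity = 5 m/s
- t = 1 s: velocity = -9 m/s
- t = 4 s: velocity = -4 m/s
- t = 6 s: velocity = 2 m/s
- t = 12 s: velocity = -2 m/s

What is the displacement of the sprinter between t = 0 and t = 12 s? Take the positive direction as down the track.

-23.5 m

Net displacement equals the area under the velocity-time graph (areas below the axis count negative).
0–1 s: ½(5 + -9)(1) = -2 m
1–4 s: ½(-9 + -4)(3) = -19.5 m
4–6 s: ½(-4 + 2)(2) = -2 m
6–12 s: ½(2 + -2)(6) = 0 m
Net displacement = -23.5 m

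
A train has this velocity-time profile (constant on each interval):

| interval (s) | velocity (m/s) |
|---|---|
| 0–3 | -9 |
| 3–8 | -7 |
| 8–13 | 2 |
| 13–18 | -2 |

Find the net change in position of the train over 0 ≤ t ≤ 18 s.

Net displacement equals the area under the velocity-time graph (areas below the axis count negative).
0–3 s: -9 × 3 = -27 m
3–8 s: -7 × 5 = -35 m
8–13 s: 2 × 5 = 10 m
13–18 s: -2 × 5 = -10 m
Net displacement = -62 m

-62 m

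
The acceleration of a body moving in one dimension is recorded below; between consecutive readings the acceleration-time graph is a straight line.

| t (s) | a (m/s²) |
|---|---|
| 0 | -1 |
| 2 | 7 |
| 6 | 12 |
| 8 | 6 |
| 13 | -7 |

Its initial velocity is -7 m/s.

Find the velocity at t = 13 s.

Δv equals the area under the a-t graph; then v = v₀ + Δv.
0–2 s: ½(-1 + 7)(2) = 6 m/s
2–6 s: ½(7 + 12)(4) = 38 m/s
6–8 s: ½(12 + 6)(2) = 18 m/s
8–13 s: ½(6 + -7)(5) = -2.5 m/s
Δv = 59.5 m/s, so v(13) = -7 + (59.5) = 52.5 m/s.

52.5 m/s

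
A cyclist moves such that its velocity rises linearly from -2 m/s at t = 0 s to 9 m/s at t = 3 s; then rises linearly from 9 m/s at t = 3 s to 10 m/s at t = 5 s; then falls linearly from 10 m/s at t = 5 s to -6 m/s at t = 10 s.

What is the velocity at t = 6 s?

6.8 m/s

On 5–10 s the graph is linear from 10 to -6 m/s: v(6) = 10 + (-6 − 10)·(6 − 5)/(10 − 5) = 6.8 m/s.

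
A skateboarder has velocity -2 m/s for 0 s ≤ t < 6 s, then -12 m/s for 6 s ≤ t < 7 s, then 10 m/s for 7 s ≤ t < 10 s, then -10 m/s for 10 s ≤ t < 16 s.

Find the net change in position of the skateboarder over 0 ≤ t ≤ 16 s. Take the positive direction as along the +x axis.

-54 m

Displacement is the signed area under the v-t curve.
0–6 s: -2 × 6 = -12 m
6–7 s: -12 × 1 = -12 m
7–10 s: 10 × 3 = 30 m
10–16 s: -10 × 6 = -60 m
Net displacement = -54 m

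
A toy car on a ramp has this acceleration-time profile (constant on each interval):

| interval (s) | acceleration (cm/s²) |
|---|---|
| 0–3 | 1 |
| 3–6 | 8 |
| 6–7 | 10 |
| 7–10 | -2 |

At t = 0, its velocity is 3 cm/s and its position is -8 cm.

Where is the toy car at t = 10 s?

On each constant-a segment, Δv = aΔt and Δx = v₀Δt + ½aΔt²; chain segment to segment.
0–3 s: v starts 3 cm/s; Δx = 3·3 + ½·1·3² = 13.5 cm; v ends 6 cm/s.
3–6 s: v starts 6 cm/s; Δx = 6·3 + ½·8·3² = 54 cm; v ends 30 cm/s.
6–7 s: v starts 30 cm/s; Δx = 30·1 + ½·10·1² = 35 cm; v ends 40 cm/s.
7–10 s: v starts 40 cm/s; Δx = 40·3 + ½·-2·3² = 111 cm; v ends 34 cm/s.
x(10) = -8 + Σ Δx = 205.5 cm.

205.5 cm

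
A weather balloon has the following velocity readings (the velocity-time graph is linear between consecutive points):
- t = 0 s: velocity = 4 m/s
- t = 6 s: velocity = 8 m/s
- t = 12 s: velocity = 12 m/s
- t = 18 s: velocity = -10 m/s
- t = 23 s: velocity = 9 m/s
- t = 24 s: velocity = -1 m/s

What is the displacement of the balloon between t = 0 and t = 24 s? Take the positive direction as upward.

Displacement is the signed area under the v-t curve.
0–6 s: ½(4 + 8)(6) = 36 m
6–12 s: ½(8 + 12)(6) = 60 m
12–18 s: ½(12 + -10)(6) = 6 m
18–23 s: ½(-10 + 9)(5) = -2.5 m
23–24 s: ½(9 + -1)(1) = 4 m
Net displacement = 103.5 m

103.5 m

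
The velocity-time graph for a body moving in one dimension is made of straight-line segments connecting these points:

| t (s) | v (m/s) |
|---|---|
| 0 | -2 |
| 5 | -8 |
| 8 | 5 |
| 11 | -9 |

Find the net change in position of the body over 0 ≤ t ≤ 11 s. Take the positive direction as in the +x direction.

Displacement is the signed area under the v-t curve.
0–5 s: ½(-2 + -8)(5) = -25 m
5–8 s: ½(-8 + 5)(3) = -4.5 m
8–11 s: ½(5 + -9)(3) = -6 m
Net displacement = -35.5 m

-35.5 m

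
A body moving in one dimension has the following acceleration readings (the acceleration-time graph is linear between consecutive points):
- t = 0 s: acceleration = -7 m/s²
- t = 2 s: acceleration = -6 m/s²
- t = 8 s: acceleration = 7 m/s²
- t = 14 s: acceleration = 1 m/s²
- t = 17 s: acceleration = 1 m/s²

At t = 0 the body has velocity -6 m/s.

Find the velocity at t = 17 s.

11 m/s

Δv equals the area under the a-t graph; then v = v₀ + Δv.
0–2 s: ½(-7 + -6)(2) = -13 m/s
2–8 s: ½(-6 + 7)(6) = 3 m/s
8–14 s: ½(7 + 1)(6) = 24 m/s
14–17 s: 1 × 3 = 3 m/s
Δv = 17 m/s, so v(17) = -6 + (17) = 11 m/s.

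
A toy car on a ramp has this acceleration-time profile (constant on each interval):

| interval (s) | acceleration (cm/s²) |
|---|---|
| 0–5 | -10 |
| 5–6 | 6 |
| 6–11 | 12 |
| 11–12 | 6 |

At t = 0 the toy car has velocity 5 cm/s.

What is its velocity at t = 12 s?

Δv equals the area under the a-t graph; then v = v₀ + Δv.
0–5 s: -10 × 5 = -50 cm/s
5–6 s: 6 × 1 = 6 cm/s
6–11 s: 12 × 5 = 60 cm/s
11–12 s: 6 × 1 = 6 cm/s
Δv = 22 cm/s, so v(12) = 5 + (22) = 27 cm/s.

27 cm/s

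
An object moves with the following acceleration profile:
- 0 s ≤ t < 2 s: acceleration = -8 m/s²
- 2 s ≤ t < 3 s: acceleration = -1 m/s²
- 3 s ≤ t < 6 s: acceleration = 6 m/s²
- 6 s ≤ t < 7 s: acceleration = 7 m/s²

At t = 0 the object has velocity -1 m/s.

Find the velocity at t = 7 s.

Δv equals the area under the a-t graph; then v = v₀ + Δv.
0–2 s: -8 × 2 = -16 m/s
2–3 s: -1 × 1 = -1 m/s
3–6 s: 6 × 3 = 18 m/s
6–7 s: 7 × 1 = 7 m/s
Δv = 8 m/s, so v(7) = -1 + (8) = 7 m/s.

7 m/s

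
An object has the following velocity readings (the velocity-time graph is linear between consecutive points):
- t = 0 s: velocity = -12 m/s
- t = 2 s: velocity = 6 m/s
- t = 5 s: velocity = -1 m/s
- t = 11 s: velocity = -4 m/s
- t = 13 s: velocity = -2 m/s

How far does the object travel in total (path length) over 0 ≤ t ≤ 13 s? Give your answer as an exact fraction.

545/14 m

Total distance travelled is ∫|v| dt — sum the magnitudes of each area piece.
0–2 s: v = 0 at t = 4/3 s; triangle areas 8 + 2 = 10 m
2–5 s: v = 0 at t = 32/7 s; triangle areas 54/7 + 3/14 = 111/14 m
5–11 s: |½(-1 + -4)(6)| = 15 m
11–13 s: |½(-4 + -2)(2)| = 6 m
Total distance = 545/14 m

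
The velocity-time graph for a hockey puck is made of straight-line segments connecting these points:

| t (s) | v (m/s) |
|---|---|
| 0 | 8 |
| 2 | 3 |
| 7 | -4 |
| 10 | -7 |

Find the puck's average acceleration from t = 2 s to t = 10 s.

Average acceleration = Δv/Δt = (-7 − 3)/(10 − 2) = -1.25 m/s².

-1.25 m/s²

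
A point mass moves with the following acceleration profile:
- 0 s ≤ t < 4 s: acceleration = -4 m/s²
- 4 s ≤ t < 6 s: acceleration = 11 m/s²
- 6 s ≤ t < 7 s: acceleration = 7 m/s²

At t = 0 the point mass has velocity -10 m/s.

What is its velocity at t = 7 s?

Δv equals the area under the a-t graph; then v = v₀ + Δv.
0–4 s: -4 × 4 = -16 m/s
4–6 s: 11 × 2 = 22 m/s
6–7 s: 7 × 1 = 7 m/s
Δv = 13 m/s, so v(7) = -10 + (13) = 3 m/s.

3 m/s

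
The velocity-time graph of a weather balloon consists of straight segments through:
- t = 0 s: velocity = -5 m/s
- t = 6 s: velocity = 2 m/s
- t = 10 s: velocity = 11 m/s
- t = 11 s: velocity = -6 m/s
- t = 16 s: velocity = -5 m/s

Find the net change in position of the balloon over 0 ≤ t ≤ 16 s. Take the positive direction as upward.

-8 m

Displacement is the signed area under the v-t curve.
0–6 s: ½(-5 + 2)(6) = -9 m
6–10 s: ½(2 + 11)(4) = 26 m
10–11 s: ½(11 + -6)(1) = 2.5 m
11–16 s: ½(-6 + -5)(5) = -27.5 m
Net displacement = -8 m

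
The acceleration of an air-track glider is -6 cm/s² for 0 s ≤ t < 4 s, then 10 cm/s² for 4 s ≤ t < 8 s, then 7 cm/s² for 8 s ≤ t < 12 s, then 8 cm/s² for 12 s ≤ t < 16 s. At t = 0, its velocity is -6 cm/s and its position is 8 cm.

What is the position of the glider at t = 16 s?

On each constant-a segment, Δv = aΔt and Δx = v₀Δt + ½aΔt²; chain segment to segment.
0–4 s: v starts -6 cm/s; Δx = -6·4 + ½·-6·4² = -72 cm; v ends -30 cm/s.
4–8 s: v starts -30 cm/s; Δx = -30·4 + ½·10·4² = -40 cm; v ends 10 cm/s.
8–12 s: v starts 10 cm/s; Δx = 10·4 + ½·7·4² = 96 cm; v ends 38 cm/s.
12–16 s: v starts 38 cm/s; Δx = 38·4 + ½·8·4² = 216 cm; v ends 70 cm/s.
x(16) = 8 + Σ Δx = 208 cm.

208 cm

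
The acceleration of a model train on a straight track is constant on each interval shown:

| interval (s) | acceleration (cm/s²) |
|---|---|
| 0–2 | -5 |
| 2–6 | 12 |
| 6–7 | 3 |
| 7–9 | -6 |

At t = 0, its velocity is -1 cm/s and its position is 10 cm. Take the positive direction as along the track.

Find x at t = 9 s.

On each constant-a segment, Δv = aΔt and Δx = v₀Δt + ½aΔt²; chain segment to segment.
0–2 s: v starts -1 cm/s; Δx = -1·2 + ½·-5·2² = -12 cm; v ends -11 cm/s.
2–6 s: v starts -11 cm/s; Δx = -11·4 + ½·12·4² = 52 cm; v ends 37 cm/s.
6–7 s: v starts 37 cm/s; Δx = 37·1 + ½·3·1² = 38.5 cm; v ends 40 cm/s.
7–9 s: v starts 40 cm/s; Δx = 40·2 + ½·-6·2² = 68 cm; v ends 28 cm/s.
x(9) = 10 + Σ Δx = 156.5 cm.

156.5 cm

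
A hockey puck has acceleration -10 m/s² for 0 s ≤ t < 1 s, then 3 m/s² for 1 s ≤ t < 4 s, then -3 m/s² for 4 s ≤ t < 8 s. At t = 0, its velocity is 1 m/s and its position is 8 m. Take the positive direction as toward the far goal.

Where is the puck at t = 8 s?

-33.5 m

On each constant-a segment, Δv = aΔt and Δx = v₀Δt + ½aΔt²; chain segment to segment.
0–1 s: v starts 1 m/s; Δx = 1·1 + ½·-10·1² = -4 m; v ends -9 m/s.
1–4 s: v starts -9 m/s; Δx = -9·3 + ½·3·3² = -13.5 m; v ends 0 m/s.
4–8 s: v starts 0 m/s; Δx = 0·4 + ½·-3·4² = -24 m; v ends -12 m/s.
x(8) = 8 + Σ Δx = -33.5 m.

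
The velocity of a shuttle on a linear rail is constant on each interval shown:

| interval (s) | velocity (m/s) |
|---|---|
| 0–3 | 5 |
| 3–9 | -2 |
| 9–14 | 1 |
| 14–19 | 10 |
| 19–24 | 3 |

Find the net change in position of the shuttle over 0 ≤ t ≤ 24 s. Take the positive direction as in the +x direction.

73 m

Net displacement equals the area under the velocity-time graph (areas below the axis count negative).
0–3 s: 5 × 3 = 15 m
3–9 s: -2 × 6 = -12 m
9–14 s: 1 × 5 = 5 m
14–19 s: 10 × 5 = 50 m
19–24 s: 3 × 5 = 15 m
Net displacement = 73 m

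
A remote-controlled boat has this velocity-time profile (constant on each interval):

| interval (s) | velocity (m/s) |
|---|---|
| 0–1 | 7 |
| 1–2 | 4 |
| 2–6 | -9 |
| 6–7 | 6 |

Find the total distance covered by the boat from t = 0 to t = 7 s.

Distance (not displacement) is the total path length: add the absolute areas under v-t.
0–1 s: |7| × 1 = 7 m
1–2 s: |4| × 1 = 4 m
2–6 s: |-9| × 4 = 36 m
6–7 s: |6| × 1 = 6 m
Total distance = 53 m

53 m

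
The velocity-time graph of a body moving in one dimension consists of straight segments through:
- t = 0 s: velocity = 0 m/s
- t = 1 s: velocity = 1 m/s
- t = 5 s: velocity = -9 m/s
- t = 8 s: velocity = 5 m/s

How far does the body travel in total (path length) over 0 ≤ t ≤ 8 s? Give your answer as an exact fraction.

989/35 m

Distance (not displacement) is the total path length: add the absolute areas under v-t.
0–1 s: |½(0 + 1)(1)| = 0.5 m
1–5 s: v = 0 at t = 1.4 s; triangle areas 0.2 + 16.2 = 16.4 m
5–8 s: v = 0 at t = 97/14 s; triangle areas 243/28 + 75/28 = 159/14 m
Total distance = 989/35 m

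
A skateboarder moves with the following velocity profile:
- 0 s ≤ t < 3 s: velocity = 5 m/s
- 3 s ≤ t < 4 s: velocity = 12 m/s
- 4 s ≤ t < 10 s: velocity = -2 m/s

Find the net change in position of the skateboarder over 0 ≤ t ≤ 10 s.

15 m

Net displacement equals the area under the velocity-time graph (areas below the axis count negative).
0–3 s: 5 × 3 = 15 m
3–4 s: 12 × 1 = 12 m
4–10 s: -2 × 6 = -12 m
Net displacement = 15 m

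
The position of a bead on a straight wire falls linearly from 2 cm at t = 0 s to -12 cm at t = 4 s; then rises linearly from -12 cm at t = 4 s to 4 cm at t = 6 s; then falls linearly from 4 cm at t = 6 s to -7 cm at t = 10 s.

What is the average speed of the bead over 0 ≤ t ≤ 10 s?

Average speed = (total path length)/(elapsed time); on a piecewise-linear x-t graph the path length is Σ|Δx|.
0–4 s: |Δx| = |-12 − 2| = 14 cm
4–6 s: |Δx| = |4 − -12| = 16 cm
6–10 s: |Δx| = |-7 − 4| = 11 cm
Total path = 41 cm; average speed = 41/10 = 4.1 cm/s.

4.1 cm/s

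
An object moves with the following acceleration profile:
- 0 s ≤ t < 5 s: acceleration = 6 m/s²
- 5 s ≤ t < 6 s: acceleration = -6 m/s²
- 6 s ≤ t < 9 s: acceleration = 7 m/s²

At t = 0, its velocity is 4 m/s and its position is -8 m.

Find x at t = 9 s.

On each constant-a segment, Δv = aΔt and Δx = v₀Δt + ½aΔt²; chain segment to segment.
0–5 s: v starts 4 m/s; Δx = 4·5 + ½·6·5² = 95 m; v ends 34 m/s.
5–6 s: v starts 34 m/s; Δx = 34·1 + ½·-6·1² = 31 m; v ends 28 m/s.
6–9 s: v starts 28 m/s; Δx = 28·3 + ½·7·3² = 115.5 m; v ends 49 m/s.
x(9) = -8 + Σ Δx = 233.5 m.

233.5 m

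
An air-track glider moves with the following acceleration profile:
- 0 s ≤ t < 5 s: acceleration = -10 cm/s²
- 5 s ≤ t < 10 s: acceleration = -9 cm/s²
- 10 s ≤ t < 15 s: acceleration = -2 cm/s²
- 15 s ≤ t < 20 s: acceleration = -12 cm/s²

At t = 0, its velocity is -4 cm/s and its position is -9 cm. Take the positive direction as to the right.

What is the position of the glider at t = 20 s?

-1751.5 cm

On each constant-a segment, Δv = aΔt and Δx = v₀Δt + ½aΔt²; chain segment to segment.
0–5 s: v starts -4 cm/s; Δx = -4·5 + ½·-10·5² = -145 cm; v ends -54 cm/s.
5–10 s: v starts -54 cm/s; Δx = -54·5 + ½·-9·5² = -382.5 cm; v ends -99 cm/s.
10–15 s: v starts -99 cm/s; Δx = -99·5 + ½·-2·5² = -520 cm; v ends -109 cm/s.
15–20 s: v starts -109 cm/s; Δx = -109·5 + ½·-12·5² = -695 cm; v ends -169 cm/s.
x(20) = -9 + Σ Δx = -1751.5 cm.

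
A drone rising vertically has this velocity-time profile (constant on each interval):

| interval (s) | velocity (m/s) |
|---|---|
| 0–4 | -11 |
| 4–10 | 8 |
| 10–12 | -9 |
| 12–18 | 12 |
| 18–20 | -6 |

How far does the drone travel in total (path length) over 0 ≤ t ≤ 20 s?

194 m

Total distance travelled is ∫|v| dt — sum the magnitudes of each area piece.
0–4 s: |-11| × 4 = 44 m
4–10 s: |8| × 6 = 48 m
10–12 s: |-9| × 2 = 18 m
12–18 s: |12| × 6 = 72 m
18–20 s: |-6| × 2 = 12 m
Total distance = 194 m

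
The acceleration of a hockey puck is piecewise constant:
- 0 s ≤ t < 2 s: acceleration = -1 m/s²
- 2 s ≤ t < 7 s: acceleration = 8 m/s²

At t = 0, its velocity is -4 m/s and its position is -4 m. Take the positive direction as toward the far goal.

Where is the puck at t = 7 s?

On each constant-a segment, Δv = aΔt and Δx = v₀Δt + ½aΔt²; chain segment to segment.
0–2 s: v starts -4 m/s; Δx = -4·2 + ½·-1·2² = -10 m; v ends -6 m/s.
2–7 s: v starts -6 m/s; Δx = -6·5 + ½·8·5² = 70 m; v ends 34 m/s.
x(7) = -4 + Σ Δx = 56 m.

56 m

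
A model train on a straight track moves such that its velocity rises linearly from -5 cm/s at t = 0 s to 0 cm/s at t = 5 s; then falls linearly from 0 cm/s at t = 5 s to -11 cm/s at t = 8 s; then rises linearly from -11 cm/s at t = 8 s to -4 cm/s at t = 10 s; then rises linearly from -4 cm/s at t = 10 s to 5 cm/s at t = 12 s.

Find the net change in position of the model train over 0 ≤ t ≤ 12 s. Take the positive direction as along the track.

-43 cm

Net displacement equals the area under the velocity-time graph (areas below the axis count negative).
0–5 s: ½(-5 + 0)(5) = -12.5 cm
5–8 s: ½(0 + -11)(3) = -16.5 cm
8–10 s: ½(-11 + -4)(2) = -15 cm
10–12 s: ½(-4 + 5)(2) = 1 cm
Net displacement = -43 cm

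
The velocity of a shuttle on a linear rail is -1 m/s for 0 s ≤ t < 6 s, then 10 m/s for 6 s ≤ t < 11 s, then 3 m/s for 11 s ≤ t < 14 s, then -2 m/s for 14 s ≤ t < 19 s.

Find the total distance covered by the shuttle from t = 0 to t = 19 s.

75 m

Distance (not displacement) is the total path length: add the absolute areas under v-t.
0–6 s: |-1| × 6 = 6 m
6–11 s: |10| × 5 = 50 m
11–14 s: |3| × 3 = 9 m
14–19 s: |-2| × 5 = 10 m
Total distance = 75 m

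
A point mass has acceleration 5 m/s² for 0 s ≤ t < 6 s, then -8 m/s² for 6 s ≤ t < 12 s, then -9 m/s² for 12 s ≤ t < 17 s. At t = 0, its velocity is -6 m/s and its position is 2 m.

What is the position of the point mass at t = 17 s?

On each constant-a segment, Δv = aΔt and Δx = v₀Δt + ½aΔt²; chain segment to segment.
0–6 s: v starts -6 m/s; Δx = -6·6 + ½·5·6² = 54 m; v ends 24 m/s.
6–12 s: v starts 24 m/s; Δx = 24·6 + ½·-8·6² = 0 m; v ends -24 m/s.
12–17 s: v starts -24 m/s; Δx = -24·5 + ½·-9·5² = -232.5 m; v ends -69 m/s.
x(17) = 2 + Σ Δx = -176.5 m.

-176.5 m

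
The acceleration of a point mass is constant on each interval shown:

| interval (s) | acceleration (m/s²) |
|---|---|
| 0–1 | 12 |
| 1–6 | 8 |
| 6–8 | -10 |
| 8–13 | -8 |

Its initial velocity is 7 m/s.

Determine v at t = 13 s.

Δv equals the area under the a-t graph; then v = v₀ + Δv.
0–1 s: 12 × 1 = 12 m/s
1–6 s: 8 × 5 = 40 m/s
6–8 s: -10 × 2 = -20 m/s
8–13 s: -8 × 5 = -40 m/s
Δv = -8 m/s, so v(13) = 7 + (-8) = -1 m/s.

-1 m/s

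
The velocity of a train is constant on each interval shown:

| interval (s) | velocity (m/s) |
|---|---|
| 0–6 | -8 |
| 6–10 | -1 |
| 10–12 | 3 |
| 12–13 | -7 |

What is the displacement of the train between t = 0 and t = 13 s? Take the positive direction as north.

Displacement is the signed area under the v-t curve.
0–6 s: -8 × 6 = -48 m
6–10 s: -1 × 4 = -4 m
10–12 s: 3 × 2 = 6 m
12–13 s: -7 × 1 = -7 m
Net displacement = -53 m

-53 m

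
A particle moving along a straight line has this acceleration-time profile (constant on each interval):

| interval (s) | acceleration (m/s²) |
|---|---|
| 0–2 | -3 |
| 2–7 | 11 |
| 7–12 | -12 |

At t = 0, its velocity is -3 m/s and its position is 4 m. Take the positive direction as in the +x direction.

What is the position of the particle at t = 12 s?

On each constant-a segment, Δv = aΔt and Δx = v₀Δt + ½aΔt²; chain segment to segment.
0–2 s: v starts -3 m/s; Δx = -3·2 + ½·-3·2² = -12 m; v ends -9 m/s.
2–7 s: v starts -9 m/s; Δx = -9·5 + ½·11·5² = 92.5 m; v ends 46 m/s.
7–12 s: v starts 46 m/s; Δx = 46·5 + ½·-12·5² = 80 m; v ends -14 m/s.
x(12) = 4 + Σ Δx = 164.5 m.

164.5 m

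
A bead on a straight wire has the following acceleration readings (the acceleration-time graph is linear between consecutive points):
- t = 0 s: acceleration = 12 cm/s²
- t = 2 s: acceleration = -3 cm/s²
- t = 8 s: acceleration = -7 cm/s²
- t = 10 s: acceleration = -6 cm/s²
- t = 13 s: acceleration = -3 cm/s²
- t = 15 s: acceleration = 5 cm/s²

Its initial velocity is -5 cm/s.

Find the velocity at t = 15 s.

-50.5 cm/s

Δv equals the area under the a-t graph; then v = v₀ + Δv.
0–2 s: ½(12 + -3)(2) = 9 cm/s
2–8 s: ½(-3 + -7)(6) = -30 cm/s
8–10 s: ½(-7 + -6)(2) = -13 cm/s
10–13 s: ½(-6 + -3)(3) = -13.5 cm/s
13–15 s: ½(-3 + 5)(2) = 2 cm/s
Δv = -45.5 cm/s, so v(15) = -5 + (-45.5) = -50.5 cm/s.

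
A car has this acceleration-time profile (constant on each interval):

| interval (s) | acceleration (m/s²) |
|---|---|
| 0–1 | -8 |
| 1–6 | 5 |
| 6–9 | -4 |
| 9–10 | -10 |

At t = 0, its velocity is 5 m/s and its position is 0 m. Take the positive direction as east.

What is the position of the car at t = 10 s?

On each constant-a segment, Δv = aΔt and Δx = v₀Δt + ½aΔt²; chain segment to segment.
0–1 s: v starts 5 m/s; Δx = 5·1 + ½·-8·1² = 1 m; v ends -3 m/s.
1–6 s: v starts -3 m/s; Δx = -3·5 + ½·5·5² = 47.5 m; v ends 22 m/s.
6–9 s: v starts 22 m/s; Δx = 22·3 + ½·-4·3² = 48 m; v ends 10 m/s.
9–10 s: v starts 10 m/s; Δx = 10·1 + ½·-10·1² = 5 m; v ends 0 m/s.
x(10) = 0 + Σ Δx = 101.5 m.

101.5 m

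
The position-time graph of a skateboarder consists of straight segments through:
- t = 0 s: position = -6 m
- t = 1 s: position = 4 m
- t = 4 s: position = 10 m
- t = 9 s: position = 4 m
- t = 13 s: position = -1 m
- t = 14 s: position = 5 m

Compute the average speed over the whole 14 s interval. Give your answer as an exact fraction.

Average speed = (total path length)/(elapsed time); on a piecewise-linear x-t graph the path length is Σ|Δx|.
0–1 s: |Δx| = |4 − -6| = 10 m
1–4 s: |Δx| = |10 − 4| = 6 m
4–9 s: |Δx| = |4 − 10| = 6 m
9–13 s: |Δx| = |-1 − 4| = 5 m
13–14 s: |Δx| = |5 − -1| = 6 m
Total path = 33 m; average speed = 33/14 = 33/14 m/s.

33/14 m/s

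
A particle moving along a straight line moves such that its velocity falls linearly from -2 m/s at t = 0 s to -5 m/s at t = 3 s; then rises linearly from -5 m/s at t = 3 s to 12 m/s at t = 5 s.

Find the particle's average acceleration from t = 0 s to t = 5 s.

2.8 m/s²

Average acceleration = Δv/Δt = (12 − -2)/(5 − 0) = 2.8 m/s².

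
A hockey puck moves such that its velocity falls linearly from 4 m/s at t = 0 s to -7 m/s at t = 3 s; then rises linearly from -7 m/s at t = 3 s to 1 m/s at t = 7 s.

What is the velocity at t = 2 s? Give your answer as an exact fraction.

-10/3 m/s

On 0–3 s the graph is linear from 4 to -7 m/s: v(2) = 4 + (-7 − 4)·(2 − 0)/(3 − 0) = -10/3 m/s.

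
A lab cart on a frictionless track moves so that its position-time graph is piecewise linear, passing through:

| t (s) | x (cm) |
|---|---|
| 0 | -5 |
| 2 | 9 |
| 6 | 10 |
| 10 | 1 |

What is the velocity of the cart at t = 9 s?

-2.25 cm/s

Velocity is the slope of the x-t graph on 6–10 s: (1 − 10)/(10 − 6) = -2.25 cm/s.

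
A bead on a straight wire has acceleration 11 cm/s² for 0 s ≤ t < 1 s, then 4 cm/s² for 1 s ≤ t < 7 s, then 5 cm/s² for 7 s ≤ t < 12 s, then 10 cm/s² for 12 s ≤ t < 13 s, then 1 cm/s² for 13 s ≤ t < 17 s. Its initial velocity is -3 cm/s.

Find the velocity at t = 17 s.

71 cm/s

Δv equals the area under the a-t graph; then v = v₀ + Δv.
0–1 s: 11 × 1 = 11 cm/s
1–7 s: 4 × 6 = 24 cm/s
7–12 s: 5 × 5 = 25 cm/s
12–13 s: 10 × 1 = 10 cm/s
13–17 s: 1 × 4 = 4 cm/s
Δv = 74 cm/s, so v(17) = -3 + (74) = 71 cm/s.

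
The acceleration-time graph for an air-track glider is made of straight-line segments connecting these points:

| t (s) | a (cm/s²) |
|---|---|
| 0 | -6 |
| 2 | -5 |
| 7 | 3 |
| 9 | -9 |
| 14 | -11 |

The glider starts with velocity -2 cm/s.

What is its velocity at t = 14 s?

-74 cm/s

Δv equals the area under the a-t graph; then v = v₀ + Δv.
0–2 s: ½(-6 + -5)(2) = -11 cm/s
2–7 s: ½(-5 + 3)(5) = -5 cm/s
7–9 s: ½(3 + -9)(2) = -6 cm/s
9–14 s: ½(-9 + -11)(5) = -50 cm/s
Δv = -72 cm/s, so v(14) = -2 + (-72) = -74 cm/s.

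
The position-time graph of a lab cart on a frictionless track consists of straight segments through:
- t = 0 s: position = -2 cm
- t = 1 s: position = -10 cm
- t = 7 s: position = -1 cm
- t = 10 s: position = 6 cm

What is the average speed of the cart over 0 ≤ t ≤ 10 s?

2.4 cm/s

Average speed = (total path length)/(elapsed time); on a piecewise-linear x-t graph the path length is Σ|Δx|.
0–1 s: |Δx| = |-10 − -2| = 8 cm
1–7 s: |Δx| = |-1 − -10| = 9 cm
7–10 s: |Δx| = |6 − -1| = 7 cm
Total path = 24 cm; average speed = 24/10 = 2.4 cm/s.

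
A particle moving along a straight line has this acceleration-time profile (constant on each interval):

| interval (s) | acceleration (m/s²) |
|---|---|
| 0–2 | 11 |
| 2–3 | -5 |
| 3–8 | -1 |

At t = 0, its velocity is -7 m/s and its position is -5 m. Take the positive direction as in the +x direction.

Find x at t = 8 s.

On each constant-a segment, Δv = aΔt and Δx = v₀Δt + ½aΔt²; chain segment to segment.
0–2 s: v starts -7 m/s; Δx = -7·2 + ½·11·2² = 8 m; v ends 15 m/s.
2–3 s: v starts 15 m/s; Δx = 15·1 + ½·-5·1² = 12.5 m; v ends 10 m/s.
3–8 s: v starts 10 m/s; Δx = 10·5 + ½·-1·5² = 37.5 m; v ends 5 m/s.
x(8) = -5 + Σ Δx = 53 m.

53 m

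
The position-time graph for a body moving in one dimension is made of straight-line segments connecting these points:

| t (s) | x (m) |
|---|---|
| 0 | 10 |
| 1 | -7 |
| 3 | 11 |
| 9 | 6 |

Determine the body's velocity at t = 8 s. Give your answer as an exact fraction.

-5/6 m/s

Velocity is the slope of the x-t graph on 3–9 s: (6 − 11)/(9 − 3) = -5/6 m/s.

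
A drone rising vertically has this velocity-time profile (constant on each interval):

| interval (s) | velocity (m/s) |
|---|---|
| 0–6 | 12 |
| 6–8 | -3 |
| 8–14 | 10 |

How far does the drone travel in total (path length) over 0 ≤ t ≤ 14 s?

138 m

Distance (not displacement) is the total path length: add the absolute areas under v-t.
0–6 s: |12| × 6 = 72 m
6–8 s: |-3| × 2 = 6 m
8–14 s: |10| × 6 = 60 m
Total distance = 138 m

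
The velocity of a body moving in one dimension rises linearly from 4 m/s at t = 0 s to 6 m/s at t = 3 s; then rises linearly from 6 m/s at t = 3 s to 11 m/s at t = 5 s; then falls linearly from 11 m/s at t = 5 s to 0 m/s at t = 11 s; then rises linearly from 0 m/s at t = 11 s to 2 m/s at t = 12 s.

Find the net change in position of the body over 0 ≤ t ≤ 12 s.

66 m

Net displacement equals the area under the velocity-time graph (areas below the axis count negative).
0–3 s: ½(4 + 6)(3) = 15 m
3–5 s: ½(6 + 11)(2) = 17 m
5–11 s: ½(11 + 0)(6) = 33 m
11–12 s: ½(0 + 2)(1) = 1 m
Net displacement = 66 m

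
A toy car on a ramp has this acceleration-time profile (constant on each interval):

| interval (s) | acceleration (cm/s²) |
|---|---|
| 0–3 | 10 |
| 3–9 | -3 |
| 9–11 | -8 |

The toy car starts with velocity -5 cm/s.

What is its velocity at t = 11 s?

-9 cm/s

Δv equals the area under the a-t graph; then v = v₀ + Δv.
0–3 s: 10 × 3 = 30 cm/s
3–9 s: -3 × 6 = -18 cm/s
9–11 s: -8 × 2 = -16 cm/s
Δv = -4 cm/s, so v(11) = -5 + (-4) = -9 cm/s.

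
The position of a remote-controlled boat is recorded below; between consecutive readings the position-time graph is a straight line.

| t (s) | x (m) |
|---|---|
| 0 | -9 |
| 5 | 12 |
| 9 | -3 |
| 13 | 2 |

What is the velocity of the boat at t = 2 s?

4.2 m/s

Velocity is the slope of the x-t graph on 0–5 s: (12 − -9)/(5 − 0) = 4.2 m/s.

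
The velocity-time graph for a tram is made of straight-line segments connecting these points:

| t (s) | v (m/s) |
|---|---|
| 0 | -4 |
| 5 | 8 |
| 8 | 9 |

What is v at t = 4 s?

On 0–5 s the graph is linear from -4 to 8 m/s: v(4) = -4 + (8 − -4)·(4 − 0)/(5 − 0) = 5.6 m/s.

5.6 m/s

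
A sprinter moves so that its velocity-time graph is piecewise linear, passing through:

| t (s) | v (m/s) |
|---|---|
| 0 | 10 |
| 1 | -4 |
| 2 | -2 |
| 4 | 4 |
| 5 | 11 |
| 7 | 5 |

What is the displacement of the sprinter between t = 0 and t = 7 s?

25.5 m

Net displacement equals the area under the velocity-time graph (areas below the axis count negative).
0–1 s: ½(10 + -4)(1) = 3 m
1–2 s: ½(-4 + -2)(1) = -3 m
2–4 s: ½(-2 + 4)(2) = 2 m
4–5 s: ½(4 + 11)(1) = 7.5 m
5–7 s: ½(11 + 5)(2) = 16 m
Net displacement = 25.5 m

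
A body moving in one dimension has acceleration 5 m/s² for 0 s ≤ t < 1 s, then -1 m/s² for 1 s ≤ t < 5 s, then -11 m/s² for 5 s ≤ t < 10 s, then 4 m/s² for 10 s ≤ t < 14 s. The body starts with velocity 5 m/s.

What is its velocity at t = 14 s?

-33 m/s

Δv equals the area under the a-t graph; then v = v₀ + Δv.
0–1 s: 5 × 1 = 5 m/s
1–5 s: -1 × 4 = -4 m/s
5–10 s: -11 × 5 = -55 m/s
10–14 s: 4 × 4 = 16 m/s
Δv = -38 m/s, so v(14) = 5 + (-38) = -33 m/s.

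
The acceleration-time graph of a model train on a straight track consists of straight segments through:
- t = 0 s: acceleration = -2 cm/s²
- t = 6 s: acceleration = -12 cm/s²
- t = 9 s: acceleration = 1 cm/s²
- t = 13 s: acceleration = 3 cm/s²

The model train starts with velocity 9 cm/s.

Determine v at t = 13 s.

Δv equals the area under the a-t graph; then v = v₀ + Δv.
0–6 s: ½(-2 + -12)(6) = -42 cm/s
6–9 s: ½(-12 + 1)(3) = -16.5 cm/s
9–13 s: ½(1 + 3)(4) = 8 cm/s
Δv = -50.5 cm/s, so v(13) = 9 + (-50.5) = -41.5 cm/s.

-41.5 cm/s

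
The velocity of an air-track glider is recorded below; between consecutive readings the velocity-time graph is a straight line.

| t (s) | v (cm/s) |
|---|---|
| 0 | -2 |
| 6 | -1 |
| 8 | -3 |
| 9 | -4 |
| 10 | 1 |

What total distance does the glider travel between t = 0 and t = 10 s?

18.2 cm

Distance (not displacement) is the total path length: add the absolute areas under v-t.
0–6 s: |½(-2 + -1)(6)| = 9 cm
6–8 s: |½(-1 + -3)(2)| = 4 cm
8–9 s: |½(-3 + -4)(1)| = 3.5 cm
9–10 s: v = 0 at t = 9.8 s; triangle areas 1.6 + 0.1 = 1.7 cm
Total distance = 18.2 cm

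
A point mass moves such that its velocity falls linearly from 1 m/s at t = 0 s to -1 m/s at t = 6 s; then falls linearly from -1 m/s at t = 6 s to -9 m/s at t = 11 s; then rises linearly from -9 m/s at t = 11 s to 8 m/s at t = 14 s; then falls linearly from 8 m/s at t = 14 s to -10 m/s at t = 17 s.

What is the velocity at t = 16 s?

-4 m/s

On 14–17 s the graph is linear from 8 to -10 m/s: v(16) = 8 + (-10 − 8)·(16 − 14)/(17 − 14) = -4 m/s.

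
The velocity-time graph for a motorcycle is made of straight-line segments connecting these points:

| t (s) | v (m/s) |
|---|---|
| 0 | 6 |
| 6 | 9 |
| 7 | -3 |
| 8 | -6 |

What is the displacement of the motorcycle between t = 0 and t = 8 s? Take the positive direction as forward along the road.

43.5 m

Net displacement equals the area under the velocity-time graph (areas below the axis count negative).
0–6 s: ½(6 + 9)(6) = 45 m
6–7 s: ½(9 + -3)(1) = 3 m
7–8 s: ½(-3 + -6)(1) = -4.5 m
Net displacement = 43.5 m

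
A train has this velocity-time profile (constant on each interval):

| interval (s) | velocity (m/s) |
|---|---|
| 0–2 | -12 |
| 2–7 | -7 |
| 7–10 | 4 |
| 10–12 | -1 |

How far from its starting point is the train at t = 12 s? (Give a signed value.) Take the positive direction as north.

-49 m

Net displacement equals the area under the velocity-time graph (areas below the axis count negative).
0–2 s: -12 × 2 = -24 m
2–7 s: -7 × 5 = -35 m
7–10 s: 4 × 3 = 12 m
10–12 s: -1 × 2 = -2 m
Net displacement = -49 m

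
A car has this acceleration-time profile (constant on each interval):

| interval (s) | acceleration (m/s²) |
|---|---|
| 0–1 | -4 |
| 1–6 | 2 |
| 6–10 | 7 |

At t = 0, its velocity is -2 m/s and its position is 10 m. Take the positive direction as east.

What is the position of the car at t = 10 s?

73 m

On each constant-a segment, Δv = aΔt and Δx = v₀Δt + ½aΔt²; chain segment to segment.
0–1 s: v starts -2 m/s; Δx = -2·1 + ½·-4·1² = -4 m; v ends -6 m/s.
1–6 s: v starts -6 m/s; Δx = -6·5 + ½·2·5² = -5 m; v ends 4 m/s.
6–10 s: v starts 4 m/s; Δx = 4·4 + ½·7·4² = 72 m; v ends 32 m/s.
x(10) = 10 + Σ Δx = 73 m.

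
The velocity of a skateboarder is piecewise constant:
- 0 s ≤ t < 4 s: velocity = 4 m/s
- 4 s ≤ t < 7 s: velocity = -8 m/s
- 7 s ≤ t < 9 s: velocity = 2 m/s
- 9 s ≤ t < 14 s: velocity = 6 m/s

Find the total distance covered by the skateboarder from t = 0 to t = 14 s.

74 m

Distance (not displacement) is the total path length: add the absolute areas under v-t.
0–4 s: |4| × 4 = 16 m
4–7 s: |-8| × 3 = 24 m
7–9 s: |2| × 2 = 4 m
9–14 s: |6| × 5 = 30 m
Total distance = 74 m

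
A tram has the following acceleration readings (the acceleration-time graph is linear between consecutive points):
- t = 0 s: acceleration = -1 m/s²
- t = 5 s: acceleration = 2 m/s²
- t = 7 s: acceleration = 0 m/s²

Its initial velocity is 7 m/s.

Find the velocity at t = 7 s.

11.5 m/s

Δv equals the area under the a-t graph; then v = v₀ + Δv.
0–5 s: ½(-1 + 2)(5) = 2.5 m/s
5–7 s: ½(2 + 0)(2) = 2 m/s
Δv = 4.5 m/s, so v(7) = 7 + (4.5) = 11.5 m/s.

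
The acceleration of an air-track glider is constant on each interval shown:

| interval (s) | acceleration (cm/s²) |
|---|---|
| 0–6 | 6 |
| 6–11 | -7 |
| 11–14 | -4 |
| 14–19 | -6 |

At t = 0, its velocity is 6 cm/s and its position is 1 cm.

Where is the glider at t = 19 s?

170.5 cm

On each constant-a segment, Δv = aΔt and Δx = v₀Δt + ½aΔt²; chain segment to segment.
0–6 s: v starts 6 cm/s; Δx = 6·6 + ½·6·6² = 144 cm; v ends 42 cm/s.
6–11 s: v starts 42 cm/s; Δx = 42·5 + ½·-7·5² = 122.5 cm; v ends 7 cm/s.
11–14 s: v starts 7 cm/s; Δx = 7·3 + ½·-4·3² = 3 cm; v ends -5 cm/s.
14–19 s: v starts -5 cm/s; Δx = -5·5 + ½·-6·5² = -100 cm; v ends -35 cm/s.
x(19) = 1 + Σ Δx = 170.5 cm.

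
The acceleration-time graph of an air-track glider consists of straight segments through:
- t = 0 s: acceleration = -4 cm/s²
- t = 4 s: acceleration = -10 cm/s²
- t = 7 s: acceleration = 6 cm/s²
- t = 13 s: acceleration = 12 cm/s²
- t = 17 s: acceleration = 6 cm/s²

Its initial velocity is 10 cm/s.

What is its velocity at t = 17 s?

Δv equals the area under the a-t graph; then v = v₀ + Δv.
0–4 s: ½(-4 + -10)(4) = -28 cm/s
4–7 s: ½(-10 + 6)(3) = -6 cm/s
7–13 s: ½(6 + 12)(6) = 54 cm/s
13–17 s: ½(12 + 6)(4) = 36 cm/s
Δv = 56 cm/s, so v(17) = 10 + (56) = 66 cm/s.

66 cm/s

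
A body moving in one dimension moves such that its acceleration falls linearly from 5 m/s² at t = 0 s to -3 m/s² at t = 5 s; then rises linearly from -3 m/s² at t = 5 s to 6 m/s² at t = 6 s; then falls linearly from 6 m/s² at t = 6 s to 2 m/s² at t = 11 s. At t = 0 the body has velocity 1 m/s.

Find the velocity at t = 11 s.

27.5 m/s

Δv equals the area under the a-t graph; then v = v₀ + Δv.
0–5 s: ½(5 + -3)(5) = 5 m/s
5–6 s: ½(-3 + 6)(1) = 1.5 m/s
6–11 s: ½(6 + 2)(5) = 20 m/s
Δv = 26.5 m/s, so v(11) = 1 + (26.5) = 27.5 m/s.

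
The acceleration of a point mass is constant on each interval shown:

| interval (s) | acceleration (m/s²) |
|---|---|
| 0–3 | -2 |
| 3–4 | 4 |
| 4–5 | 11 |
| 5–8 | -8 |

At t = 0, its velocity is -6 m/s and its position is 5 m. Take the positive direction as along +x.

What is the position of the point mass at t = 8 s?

-61.5 m

On each constant-a segment, Δv = aΔt and Δx = v₀Δt + ½aΔt²; chain segment to segment.
0–3 s: v starts -6 m/s; Δx = -6·3 + ½·-2·3² = -27 m; v ends -12 m/s.
3–4 s: v starts -12 m/s; Δx = -12·1 + ½·4·1² = -10 m; v ends -8 m/s.
4–5 s: v starts -8 m/s; Δx = -8·1 + ½·11·1² = -2.5 m; v ends 3 m/s.
5–8 s: v starts 3 m/s; Δx = 3·3 + ½·-8·3² = -27 m; v ends -21 m/s.
x(8) = 5 + Σ Δx = -61.5 m.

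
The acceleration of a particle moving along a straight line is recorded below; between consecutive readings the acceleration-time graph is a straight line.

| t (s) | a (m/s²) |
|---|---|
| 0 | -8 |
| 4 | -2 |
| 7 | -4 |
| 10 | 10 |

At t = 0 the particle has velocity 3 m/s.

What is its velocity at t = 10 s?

Δv equals the area under the a-t graph; then v = v₀ + Δv.
0–4 s: ½(-8 + -2)(4) = -20 m/s
4–7 s: ½(-2 + -4)(3) = -9 m/s
7–10 s: ½(-4 + 10)(3) = 9 m/s
Δv = -20 m/s, so v(10) = 3 + (-20) = -17 m/s.

-17 m/s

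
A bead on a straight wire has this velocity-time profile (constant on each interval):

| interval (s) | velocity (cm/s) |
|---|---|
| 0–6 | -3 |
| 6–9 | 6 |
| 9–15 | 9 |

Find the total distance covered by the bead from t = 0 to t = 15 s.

Distance (not displacement) is the total path length: add the absolute areas under v-t.
0–6 s: |-3| × 6 = 18 cm
6–9 s: |6| × 3 = 18 cm
9–15 s: |9| × 6 = 54 cm
Total distance = 90 cm

90 cm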